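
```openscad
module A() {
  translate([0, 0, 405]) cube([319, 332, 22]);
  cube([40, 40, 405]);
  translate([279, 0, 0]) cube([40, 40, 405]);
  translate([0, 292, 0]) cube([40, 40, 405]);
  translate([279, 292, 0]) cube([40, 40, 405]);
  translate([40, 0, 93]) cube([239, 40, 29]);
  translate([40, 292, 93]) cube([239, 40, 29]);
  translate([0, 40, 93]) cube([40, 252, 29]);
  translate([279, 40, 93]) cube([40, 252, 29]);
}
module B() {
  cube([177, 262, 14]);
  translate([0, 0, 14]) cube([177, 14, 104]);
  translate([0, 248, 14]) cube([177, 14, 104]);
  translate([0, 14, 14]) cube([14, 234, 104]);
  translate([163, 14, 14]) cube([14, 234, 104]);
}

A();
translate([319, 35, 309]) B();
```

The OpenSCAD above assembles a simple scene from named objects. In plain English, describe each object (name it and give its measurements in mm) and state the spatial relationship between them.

A is a four-legged stool. The seat is a 319×332×22 mm slab whose top surface is at z = 427 mm; four square legs, each 40×40 mm in cross-section, run from the floor (z = 0) to the underside of the seat, each flush with a corner of the seat. Four stretchers, 40 mm wide and 29 mm tall, connect adjacent legs with their undersides at z = 93 mm, each running between the inner faces of the legs it joins and aligned with the legs' outer faces on the other axis.

B is an open-topped rectangular box: outside dimensions 177×262×118 mm, with a uniform wall and base thickness of 14 mm. The base is a full 177×262 slab on the floor; four walls sit on top of the base. The front and back walls (the −y and +y sides) span the full width; the two side walls fit between them.

The open box is beside the stool with their tops flush at z = 427.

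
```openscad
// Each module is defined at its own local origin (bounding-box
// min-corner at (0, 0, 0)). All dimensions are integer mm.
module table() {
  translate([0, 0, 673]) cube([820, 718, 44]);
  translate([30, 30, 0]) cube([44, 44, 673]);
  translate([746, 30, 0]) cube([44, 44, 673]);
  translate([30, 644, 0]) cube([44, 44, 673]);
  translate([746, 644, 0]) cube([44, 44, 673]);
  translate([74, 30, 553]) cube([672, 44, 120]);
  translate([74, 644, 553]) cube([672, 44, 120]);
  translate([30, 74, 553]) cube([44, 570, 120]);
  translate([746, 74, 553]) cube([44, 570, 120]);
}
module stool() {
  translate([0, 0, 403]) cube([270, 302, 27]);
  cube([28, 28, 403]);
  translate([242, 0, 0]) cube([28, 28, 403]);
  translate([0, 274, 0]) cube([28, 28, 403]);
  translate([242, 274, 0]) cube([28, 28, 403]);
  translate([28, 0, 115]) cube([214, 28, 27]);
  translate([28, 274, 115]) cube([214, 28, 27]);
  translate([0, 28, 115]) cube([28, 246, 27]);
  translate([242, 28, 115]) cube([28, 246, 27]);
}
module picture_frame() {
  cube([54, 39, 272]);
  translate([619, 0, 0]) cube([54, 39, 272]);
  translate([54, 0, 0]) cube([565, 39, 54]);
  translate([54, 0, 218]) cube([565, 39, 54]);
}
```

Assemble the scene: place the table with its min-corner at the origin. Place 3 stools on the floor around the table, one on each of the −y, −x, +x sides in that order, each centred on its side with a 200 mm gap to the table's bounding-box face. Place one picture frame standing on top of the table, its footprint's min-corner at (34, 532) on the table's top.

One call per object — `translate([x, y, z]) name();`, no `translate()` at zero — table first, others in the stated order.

table();
translate([275, -502, 0]) stool();
translate([-470, 208, 0]) stool();
translate([1020, 208, 0]) stool();
translate([34, 532, 717]) picture_frame();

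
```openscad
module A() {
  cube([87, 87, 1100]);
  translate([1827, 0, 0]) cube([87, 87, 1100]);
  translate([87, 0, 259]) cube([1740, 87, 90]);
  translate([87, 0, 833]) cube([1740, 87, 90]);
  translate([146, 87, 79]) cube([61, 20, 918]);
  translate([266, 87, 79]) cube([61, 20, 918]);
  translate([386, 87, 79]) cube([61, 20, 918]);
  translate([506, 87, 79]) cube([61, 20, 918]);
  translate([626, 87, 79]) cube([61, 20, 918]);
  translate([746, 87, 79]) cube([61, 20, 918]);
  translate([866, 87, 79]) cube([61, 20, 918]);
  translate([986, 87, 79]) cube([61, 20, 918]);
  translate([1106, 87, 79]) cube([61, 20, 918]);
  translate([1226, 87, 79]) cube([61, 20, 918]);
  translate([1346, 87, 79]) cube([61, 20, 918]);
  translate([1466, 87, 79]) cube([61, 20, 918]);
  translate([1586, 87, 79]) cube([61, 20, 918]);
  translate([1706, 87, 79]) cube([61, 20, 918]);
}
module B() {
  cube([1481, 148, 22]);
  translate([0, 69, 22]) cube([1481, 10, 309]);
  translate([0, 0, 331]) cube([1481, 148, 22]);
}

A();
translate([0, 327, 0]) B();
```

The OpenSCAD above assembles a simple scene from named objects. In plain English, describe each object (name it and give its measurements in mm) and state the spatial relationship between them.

A is a fence section. Two 87×87 mm posts, 1100 mm tall, stand on the floor with a clear span of 1740 mm between their inner faces. Two horizontal rails of 87×90 mm section span the gap between the posts with their undersides at z = 259 mm and z = 833 mm, flush with the posts' −y face. 14 pickets, each 61 mm wide, 20 mm thick and 918 mm tall, are fixed to the +y face of the rails with their bottoms at z = 79 mm, evenly spaced across the span with equal gaps (rounded down to the nearest mm) at the −x end and between each pair — any rounding remainder accumulates at the +x end.

B is an I-beam lying along x, 1481 mm long. Overall section height 353 mm. Two flanges 148 mm wide (y) and 22 mm thick, one on the floor and one at the top; a web 10 mm thick runs between them, centred on the flange width.

The I-beam is on the floor beside the fence section on its +y side.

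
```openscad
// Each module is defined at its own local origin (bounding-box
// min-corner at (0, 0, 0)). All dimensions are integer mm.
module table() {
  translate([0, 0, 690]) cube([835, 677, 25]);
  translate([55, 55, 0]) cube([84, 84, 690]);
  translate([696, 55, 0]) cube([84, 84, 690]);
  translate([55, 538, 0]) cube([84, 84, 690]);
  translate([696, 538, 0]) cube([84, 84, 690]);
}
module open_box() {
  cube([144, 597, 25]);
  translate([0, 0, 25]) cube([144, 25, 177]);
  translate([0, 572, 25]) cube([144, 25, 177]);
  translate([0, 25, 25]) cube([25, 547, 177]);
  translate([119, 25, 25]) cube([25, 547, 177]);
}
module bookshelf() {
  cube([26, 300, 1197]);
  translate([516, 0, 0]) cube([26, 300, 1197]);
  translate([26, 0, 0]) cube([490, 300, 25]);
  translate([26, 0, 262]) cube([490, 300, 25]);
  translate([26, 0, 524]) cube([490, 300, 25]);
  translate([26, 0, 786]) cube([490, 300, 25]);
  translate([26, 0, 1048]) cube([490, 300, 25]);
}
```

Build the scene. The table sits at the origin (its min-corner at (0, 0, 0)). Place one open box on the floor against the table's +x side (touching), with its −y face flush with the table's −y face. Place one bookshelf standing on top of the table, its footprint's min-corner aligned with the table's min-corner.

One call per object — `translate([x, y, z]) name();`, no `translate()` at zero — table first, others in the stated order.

table();
translate([835, 0, 0]) open_box();
translate([0, 0, 715]) bookshelf();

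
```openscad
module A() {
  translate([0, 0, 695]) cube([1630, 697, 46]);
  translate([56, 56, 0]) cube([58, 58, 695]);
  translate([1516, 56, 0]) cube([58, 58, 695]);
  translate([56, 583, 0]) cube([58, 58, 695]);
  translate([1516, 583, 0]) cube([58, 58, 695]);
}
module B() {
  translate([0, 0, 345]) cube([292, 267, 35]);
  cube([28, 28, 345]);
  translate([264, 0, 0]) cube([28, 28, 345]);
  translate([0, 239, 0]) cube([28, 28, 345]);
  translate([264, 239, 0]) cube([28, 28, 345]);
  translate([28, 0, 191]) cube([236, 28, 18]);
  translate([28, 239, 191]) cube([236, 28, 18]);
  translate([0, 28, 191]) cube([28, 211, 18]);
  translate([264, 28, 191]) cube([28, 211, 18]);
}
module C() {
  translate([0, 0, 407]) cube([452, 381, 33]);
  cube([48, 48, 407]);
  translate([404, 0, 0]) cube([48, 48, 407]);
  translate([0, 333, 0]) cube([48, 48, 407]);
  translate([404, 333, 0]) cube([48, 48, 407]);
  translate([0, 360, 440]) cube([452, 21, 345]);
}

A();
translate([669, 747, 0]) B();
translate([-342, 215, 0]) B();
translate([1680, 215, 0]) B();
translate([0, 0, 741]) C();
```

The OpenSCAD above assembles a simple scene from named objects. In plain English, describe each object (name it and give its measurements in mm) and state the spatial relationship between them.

A is a table: top 1630 mm (x) × 697 mm (y), 46 mm thick, upper face at z = 741 mm, on four 58×58 mm square legs, each inset 56 mm from the nearest pair of top edges, running from z = 0 to the bottom of the top.

B is a four-legged stool. The seat is a 292×267×35 mm slab whose top surface is at z = 380 mm; four square legs, each 28×28 mm in cross-section, run from the floor (z = 0) to the underside of the seat, each flush with a corner of the seat. Four stretchers, 28 mm wide and 18 mm tall, connect adjacent legs with their undersides at z = 191 mm, each running between the inner faces of the legs it joins and aligned with the legs' outer faces on the other axis.

C is a chair. The seat is a 452×381×33 mm slab with its top at z = 440 mm, on four 48×48 mm corner legs (flush with the seat edges, standing on z = 0). A flat backrest 21 mm thick, 345 mm tall, spans the full seat width and rises from the seat top along its +y edge, rear face flush with the rear of the seat.

Three stools sit around the table at the +y, −x, +x sides. The chair is on top of the table.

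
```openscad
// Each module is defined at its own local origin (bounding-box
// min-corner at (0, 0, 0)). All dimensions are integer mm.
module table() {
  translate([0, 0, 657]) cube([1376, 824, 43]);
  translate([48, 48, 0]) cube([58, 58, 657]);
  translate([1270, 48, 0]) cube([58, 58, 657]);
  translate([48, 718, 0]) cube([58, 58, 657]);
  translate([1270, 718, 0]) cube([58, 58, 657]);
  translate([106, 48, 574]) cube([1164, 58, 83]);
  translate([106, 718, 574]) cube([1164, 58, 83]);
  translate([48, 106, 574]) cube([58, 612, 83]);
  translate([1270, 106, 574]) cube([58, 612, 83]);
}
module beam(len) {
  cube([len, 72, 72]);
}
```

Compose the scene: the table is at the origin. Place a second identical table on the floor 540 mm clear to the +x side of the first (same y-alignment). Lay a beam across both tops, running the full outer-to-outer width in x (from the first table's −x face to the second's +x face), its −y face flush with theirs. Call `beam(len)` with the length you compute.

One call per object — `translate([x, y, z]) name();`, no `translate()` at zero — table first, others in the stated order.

table();
translate([1916, 0, 0]) table();
translate([0, 0, 700]) beam(3292);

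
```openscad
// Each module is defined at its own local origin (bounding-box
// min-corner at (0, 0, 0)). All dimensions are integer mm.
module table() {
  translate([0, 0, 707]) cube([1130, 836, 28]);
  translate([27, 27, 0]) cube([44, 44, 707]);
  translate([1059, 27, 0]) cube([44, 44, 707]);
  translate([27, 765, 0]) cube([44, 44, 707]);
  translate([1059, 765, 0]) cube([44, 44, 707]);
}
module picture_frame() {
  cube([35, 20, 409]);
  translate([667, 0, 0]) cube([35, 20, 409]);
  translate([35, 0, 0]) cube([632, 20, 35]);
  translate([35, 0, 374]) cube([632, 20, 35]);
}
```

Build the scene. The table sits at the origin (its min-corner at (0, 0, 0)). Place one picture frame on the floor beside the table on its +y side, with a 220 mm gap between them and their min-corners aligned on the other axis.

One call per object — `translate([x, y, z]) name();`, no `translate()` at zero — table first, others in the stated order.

table();
translate([0, 1056, 0]) picture_frame();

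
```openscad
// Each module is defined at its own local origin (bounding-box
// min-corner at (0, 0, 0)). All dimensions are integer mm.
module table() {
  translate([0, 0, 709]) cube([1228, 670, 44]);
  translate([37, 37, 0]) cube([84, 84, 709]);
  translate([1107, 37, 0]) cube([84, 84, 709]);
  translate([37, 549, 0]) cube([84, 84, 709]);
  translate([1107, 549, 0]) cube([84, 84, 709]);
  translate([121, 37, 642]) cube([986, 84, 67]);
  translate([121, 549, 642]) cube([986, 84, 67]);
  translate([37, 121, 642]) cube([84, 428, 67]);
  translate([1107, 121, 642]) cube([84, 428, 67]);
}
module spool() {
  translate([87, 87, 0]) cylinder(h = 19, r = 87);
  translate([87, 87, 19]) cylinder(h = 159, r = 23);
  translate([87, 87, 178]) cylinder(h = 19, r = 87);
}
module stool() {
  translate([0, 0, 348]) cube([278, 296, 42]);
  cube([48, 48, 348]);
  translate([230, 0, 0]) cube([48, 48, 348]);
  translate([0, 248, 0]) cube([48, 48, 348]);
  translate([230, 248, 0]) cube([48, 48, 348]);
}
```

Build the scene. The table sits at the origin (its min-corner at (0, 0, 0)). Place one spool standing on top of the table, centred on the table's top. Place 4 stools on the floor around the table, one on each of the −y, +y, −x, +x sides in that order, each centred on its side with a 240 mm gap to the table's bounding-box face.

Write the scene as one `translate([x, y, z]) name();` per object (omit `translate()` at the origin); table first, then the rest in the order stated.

table();
translate([527, 248, 753]) spool();
translate([475, -536, 0]) stool();
translate([475, 910, 0]) stool();
translate([-518, 187, 0]) stool();
translate([1468, 187, 0]) stool();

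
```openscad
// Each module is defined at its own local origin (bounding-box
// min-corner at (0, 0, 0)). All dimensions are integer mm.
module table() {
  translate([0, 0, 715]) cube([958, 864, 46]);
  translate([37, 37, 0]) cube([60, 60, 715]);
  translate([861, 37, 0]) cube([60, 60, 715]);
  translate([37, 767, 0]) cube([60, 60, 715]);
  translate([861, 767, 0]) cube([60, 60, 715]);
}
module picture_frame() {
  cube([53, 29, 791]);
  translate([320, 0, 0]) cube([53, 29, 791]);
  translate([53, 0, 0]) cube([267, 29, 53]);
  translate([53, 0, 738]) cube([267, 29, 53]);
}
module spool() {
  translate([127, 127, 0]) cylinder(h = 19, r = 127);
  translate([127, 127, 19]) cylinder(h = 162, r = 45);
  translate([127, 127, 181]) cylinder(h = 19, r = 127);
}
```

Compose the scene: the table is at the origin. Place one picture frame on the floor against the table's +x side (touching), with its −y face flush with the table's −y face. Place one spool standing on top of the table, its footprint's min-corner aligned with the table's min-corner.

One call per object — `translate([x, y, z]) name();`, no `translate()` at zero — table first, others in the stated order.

table();
translate([958, 0, 0]) picture_frame();
translate([0, 0, 761]) spool();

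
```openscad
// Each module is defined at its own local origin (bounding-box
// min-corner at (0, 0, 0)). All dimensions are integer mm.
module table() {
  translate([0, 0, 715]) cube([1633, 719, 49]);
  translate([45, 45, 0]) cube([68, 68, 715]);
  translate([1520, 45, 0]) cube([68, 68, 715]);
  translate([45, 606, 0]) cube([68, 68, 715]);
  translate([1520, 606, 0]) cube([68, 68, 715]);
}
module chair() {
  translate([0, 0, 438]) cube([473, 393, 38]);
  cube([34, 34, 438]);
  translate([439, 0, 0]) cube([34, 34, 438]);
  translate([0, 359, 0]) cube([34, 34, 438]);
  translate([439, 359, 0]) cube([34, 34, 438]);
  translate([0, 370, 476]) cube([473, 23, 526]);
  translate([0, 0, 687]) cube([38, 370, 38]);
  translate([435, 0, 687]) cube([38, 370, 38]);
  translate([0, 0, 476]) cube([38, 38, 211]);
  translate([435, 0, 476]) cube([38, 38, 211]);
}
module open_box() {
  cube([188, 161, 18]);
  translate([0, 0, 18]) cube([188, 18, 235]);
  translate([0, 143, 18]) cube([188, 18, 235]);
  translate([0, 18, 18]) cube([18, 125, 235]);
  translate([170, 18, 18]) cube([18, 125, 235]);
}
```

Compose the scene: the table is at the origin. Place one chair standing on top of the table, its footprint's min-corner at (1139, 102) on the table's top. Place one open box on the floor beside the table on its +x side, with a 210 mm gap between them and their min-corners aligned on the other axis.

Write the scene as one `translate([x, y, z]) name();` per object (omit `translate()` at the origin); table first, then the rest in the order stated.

table();
translate([1139, 102, 764]) chair();
translate([1843, 0, 0]) open_box();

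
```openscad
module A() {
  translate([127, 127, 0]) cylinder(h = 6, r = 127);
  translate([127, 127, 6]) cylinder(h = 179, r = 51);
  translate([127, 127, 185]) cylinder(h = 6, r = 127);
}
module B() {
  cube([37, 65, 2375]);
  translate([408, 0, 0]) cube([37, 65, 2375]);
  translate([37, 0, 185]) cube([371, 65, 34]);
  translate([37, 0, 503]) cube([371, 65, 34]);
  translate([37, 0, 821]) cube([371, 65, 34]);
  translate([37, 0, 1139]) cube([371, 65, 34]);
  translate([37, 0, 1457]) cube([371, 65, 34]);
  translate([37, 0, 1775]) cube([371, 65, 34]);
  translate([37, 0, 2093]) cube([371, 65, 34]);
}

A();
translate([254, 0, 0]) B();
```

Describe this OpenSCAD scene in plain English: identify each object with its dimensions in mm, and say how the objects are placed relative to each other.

A is a spool: two coaxial disc flanges of radius 127 mm and thickness 6 mm, joined by a core cylinder of radius 51 mm and height 179 mm. The lower flange rests on z = 0 and the three cylinders share a vertical axis.

B is a straight ladder. Two 37×65 mm vertical rails, 2375 mm tall, stand 445 mm apart (outside-to-outside) with their front faces coplanar on the −y side. 7 rungs, each 65 mm deep and 34 mm tall, span between the inner faces of the rails, front faces flush with the rails. The lowest rung's underside is at z = 185 mm and rungs are spaced 318 mm apart (underside to underside).

The ladder is against the spool's +x side, with their −y faces flush.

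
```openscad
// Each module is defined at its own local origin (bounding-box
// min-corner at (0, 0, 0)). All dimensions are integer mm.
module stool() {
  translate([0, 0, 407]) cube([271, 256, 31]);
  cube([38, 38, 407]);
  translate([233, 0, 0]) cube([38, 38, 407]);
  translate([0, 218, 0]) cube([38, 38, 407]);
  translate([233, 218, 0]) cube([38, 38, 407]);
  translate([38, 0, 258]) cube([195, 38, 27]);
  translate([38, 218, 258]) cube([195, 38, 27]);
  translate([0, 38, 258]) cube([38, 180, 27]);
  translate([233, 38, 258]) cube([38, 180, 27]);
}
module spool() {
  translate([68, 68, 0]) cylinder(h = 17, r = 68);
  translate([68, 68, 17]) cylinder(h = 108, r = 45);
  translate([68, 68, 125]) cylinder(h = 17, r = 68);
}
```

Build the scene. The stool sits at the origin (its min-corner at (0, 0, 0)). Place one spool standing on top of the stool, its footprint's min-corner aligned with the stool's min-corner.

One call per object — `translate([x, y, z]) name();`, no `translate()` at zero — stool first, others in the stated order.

stool();
translate([0, 0, 438]) spool();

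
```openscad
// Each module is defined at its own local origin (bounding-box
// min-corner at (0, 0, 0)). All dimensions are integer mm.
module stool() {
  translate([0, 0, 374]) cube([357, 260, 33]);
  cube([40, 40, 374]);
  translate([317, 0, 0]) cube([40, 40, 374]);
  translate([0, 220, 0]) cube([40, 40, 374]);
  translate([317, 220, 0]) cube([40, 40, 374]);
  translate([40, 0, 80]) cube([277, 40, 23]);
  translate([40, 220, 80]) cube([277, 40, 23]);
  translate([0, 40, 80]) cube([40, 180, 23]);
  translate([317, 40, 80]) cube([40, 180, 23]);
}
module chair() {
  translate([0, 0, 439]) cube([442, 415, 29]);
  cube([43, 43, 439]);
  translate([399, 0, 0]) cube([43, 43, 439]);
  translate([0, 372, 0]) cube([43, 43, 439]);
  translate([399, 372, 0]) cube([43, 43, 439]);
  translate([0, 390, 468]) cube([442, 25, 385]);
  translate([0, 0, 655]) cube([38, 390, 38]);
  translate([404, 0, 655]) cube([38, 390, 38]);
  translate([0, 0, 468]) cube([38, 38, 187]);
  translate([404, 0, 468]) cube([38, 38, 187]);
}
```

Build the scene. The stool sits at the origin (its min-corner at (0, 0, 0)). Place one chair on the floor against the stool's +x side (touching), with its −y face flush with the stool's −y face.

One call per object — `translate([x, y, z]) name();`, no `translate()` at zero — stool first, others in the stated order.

stool();
translate([357, 0, 0]) chair();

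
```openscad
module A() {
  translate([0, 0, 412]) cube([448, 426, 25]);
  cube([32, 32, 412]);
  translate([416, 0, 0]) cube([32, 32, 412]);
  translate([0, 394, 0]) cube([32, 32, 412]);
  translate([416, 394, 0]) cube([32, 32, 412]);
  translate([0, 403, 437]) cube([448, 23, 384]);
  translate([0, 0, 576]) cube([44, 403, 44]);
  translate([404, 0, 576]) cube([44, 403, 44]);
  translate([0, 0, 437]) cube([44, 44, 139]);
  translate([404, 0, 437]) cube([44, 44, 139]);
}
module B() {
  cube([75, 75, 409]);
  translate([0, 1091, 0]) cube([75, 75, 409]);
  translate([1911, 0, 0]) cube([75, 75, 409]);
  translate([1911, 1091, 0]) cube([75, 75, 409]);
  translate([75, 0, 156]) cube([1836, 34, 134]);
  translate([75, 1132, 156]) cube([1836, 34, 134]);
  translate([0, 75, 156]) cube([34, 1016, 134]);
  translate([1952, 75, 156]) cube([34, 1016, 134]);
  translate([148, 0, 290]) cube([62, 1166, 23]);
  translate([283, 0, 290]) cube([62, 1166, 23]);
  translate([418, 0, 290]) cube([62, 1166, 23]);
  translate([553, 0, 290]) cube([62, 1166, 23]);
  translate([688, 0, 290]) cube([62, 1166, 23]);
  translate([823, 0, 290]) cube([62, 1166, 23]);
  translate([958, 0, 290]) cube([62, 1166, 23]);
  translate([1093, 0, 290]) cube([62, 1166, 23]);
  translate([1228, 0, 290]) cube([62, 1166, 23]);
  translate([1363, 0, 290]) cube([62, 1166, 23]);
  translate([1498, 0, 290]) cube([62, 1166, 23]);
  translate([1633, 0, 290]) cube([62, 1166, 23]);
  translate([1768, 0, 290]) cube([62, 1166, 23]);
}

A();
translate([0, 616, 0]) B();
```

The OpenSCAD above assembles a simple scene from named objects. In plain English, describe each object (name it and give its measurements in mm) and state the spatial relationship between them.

A is a chair: 448×426 mm seat, 25 mm thick, top at z = 437 mm, on four 32 mm square corner legs flush with the seat edges. A 23 mm thick backrest slab spans the full seat width, extending 384 mm above the seat top, its back face flush with the seat's +y edge. Two armrests of 44×44 mm section run along each side from the seat's front edge to the front of the backrest, top faces 183 mm above the seat top and outer faces flush with the seat's x-edges; a 44×44 mm post under the front of each armrest stands on the seat at the front corner.

B is a bed frame 1986 mm long (x) by 1166 mm wide (y). Four 75×75 mm corner posts, 409 mm tall, at the corners of the footprint. Four rails of 34 mm thickness and 134 mm height run between adjacent posts with their undersides at z = 156 mm, their outer faces flush with the outside of the frame (the two x-running rails run between the posts' inner faces; the two y-running rails run between the posts' inner faces). 13 slats, each 62 mm wide (x) and 23 mm thick, lie across the top of the two x-running rails, running the full 1166 mm width of the frame in y; the slats are evenly spaced along x between the inner faces of the end posts with equal gaps (rounded down to the nearest mm) at the −x end and between each pair — any rounding remainder accumulates at the +x end.

The bed frame is on the floor beside the chair on its +y side.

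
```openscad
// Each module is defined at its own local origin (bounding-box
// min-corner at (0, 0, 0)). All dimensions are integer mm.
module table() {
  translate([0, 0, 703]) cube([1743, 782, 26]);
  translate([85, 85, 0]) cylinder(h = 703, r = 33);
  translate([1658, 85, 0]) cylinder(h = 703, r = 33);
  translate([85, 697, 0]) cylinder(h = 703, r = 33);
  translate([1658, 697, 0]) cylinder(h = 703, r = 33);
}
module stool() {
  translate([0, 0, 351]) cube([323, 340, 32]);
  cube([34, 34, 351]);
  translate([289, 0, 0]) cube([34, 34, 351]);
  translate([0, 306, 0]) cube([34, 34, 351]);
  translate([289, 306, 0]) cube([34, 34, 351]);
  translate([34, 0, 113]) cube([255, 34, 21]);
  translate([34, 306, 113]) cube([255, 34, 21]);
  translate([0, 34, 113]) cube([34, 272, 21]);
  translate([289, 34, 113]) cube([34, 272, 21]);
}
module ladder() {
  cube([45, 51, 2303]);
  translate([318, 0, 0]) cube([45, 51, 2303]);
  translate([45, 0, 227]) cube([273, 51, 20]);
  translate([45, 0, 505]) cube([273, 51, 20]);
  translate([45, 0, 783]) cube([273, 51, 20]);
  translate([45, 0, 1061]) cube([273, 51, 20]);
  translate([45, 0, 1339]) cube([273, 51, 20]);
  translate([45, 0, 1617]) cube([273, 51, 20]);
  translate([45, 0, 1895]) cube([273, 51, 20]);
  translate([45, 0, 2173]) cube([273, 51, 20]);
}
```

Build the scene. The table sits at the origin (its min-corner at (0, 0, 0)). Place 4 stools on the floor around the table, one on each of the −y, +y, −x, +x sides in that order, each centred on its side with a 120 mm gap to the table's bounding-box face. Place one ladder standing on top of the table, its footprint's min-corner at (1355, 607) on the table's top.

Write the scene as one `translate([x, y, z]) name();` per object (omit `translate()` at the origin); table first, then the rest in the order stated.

table();
translate([710, -460, 0]) stool();
translate([710, 902, 0]) stool();
translate([-443, 221, 0]) stool();
translate([1863, 221, 0]) stool();
translate([1355, 607, 729]) ladder();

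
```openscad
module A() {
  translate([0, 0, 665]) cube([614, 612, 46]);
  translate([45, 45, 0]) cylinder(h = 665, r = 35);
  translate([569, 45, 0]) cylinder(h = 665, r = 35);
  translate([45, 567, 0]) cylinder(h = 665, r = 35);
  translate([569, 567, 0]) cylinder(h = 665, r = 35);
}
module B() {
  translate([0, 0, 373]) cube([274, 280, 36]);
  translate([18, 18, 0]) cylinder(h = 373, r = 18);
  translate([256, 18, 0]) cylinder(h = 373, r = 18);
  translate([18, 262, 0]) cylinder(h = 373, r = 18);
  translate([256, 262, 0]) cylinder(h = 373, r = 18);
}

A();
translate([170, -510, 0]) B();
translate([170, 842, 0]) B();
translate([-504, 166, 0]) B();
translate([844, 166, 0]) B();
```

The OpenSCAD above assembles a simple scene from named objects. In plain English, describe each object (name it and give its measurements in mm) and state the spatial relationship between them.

A is a table: top 614 mm (x) × 612 mm (y), 46 mm thick, upper face at z = 711 mm, on four round legs of 70 mm diameter, each leg's bounding box inset 10 mm from the nearest pair of top edges, running from z = 0 to the bottom of the top.

B is a simple wooden stool: a rectangular seat 274 mm (x) by 280 mm (y), 36 mm thick, top face at z = 409 mm, on four round legs, each 36 mm in diameter. The legs rest on z = 0, each leg's axis is inset half a diameter from the nearest pair of seat edges (so the leg's bounding box is flush with the corner).

Four stools sit around the table at the −y, +y, −x, +x sides.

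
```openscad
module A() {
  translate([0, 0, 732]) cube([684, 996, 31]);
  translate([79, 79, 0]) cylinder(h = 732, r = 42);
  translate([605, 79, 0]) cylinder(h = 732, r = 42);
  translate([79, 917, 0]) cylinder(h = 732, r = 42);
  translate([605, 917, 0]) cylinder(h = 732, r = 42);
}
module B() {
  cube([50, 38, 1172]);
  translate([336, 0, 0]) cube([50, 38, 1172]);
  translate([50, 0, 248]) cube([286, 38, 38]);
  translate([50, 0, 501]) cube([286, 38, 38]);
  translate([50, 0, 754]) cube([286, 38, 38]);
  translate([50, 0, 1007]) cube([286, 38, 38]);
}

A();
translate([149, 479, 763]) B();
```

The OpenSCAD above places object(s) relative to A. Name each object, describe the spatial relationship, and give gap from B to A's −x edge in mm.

A is a table. B is a ladder. The ladder is on top of the table, centred. The gap from the ladder to the table's −x edge is 149 mm.

The ladder's min-x is at 149; the table's min-x is 0; gap = 149 mm.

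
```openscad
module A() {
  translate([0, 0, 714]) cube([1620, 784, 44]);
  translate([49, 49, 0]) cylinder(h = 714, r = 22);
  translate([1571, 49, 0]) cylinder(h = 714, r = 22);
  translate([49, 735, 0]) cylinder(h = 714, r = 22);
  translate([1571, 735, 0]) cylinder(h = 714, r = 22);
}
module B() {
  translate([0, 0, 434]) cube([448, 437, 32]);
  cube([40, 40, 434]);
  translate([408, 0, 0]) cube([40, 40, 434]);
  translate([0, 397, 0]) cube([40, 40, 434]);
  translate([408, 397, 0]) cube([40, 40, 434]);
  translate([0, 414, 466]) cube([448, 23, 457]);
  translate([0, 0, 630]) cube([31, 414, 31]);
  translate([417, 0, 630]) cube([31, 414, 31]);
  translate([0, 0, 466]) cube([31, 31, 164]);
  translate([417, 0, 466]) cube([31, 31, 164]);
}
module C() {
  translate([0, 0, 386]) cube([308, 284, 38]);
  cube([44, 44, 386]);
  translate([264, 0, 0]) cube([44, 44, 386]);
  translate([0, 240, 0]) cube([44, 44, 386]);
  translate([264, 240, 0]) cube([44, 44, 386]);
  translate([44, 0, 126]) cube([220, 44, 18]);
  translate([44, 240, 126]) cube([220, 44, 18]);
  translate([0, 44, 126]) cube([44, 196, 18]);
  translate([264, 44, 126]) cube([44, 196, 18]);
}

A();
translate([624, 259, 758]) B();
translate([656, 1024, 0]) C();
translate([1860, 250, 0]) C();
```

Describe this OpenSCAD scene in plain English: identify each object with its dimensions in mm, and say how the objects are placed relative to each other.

A is a table: top 1620 mm (x) × 784 mm (y), 44 mm thick, upper face at z = 758 mm, on four round legs of 44 mm diameter, each leg's bounding box inset 27 mm from the nearest pair of top edges, running from z = 0 to the bottom of the top.

B is a chair: 448×437 mm seat, 32 mm thick, top at z = 466 mm, on four 40 mm square corner legs flush with the seat edges. A 23 mm thick backrest slab spans the full seat width, extending 457 mm above the seat top, its back face flush with the seat's +y edge. Two armrests of 31×31 mm section run along each side from the seat's front edge to the front of the backrest, top faces 195 mm above the seat top and outer faces flush with the seat's x-edges; a 31×31 mm post under the front of each armrest stands on the seat at the front corner.

C is a four-legged stool. The seat is 308×284 mm, 38 mm thick, top at z = 424 mm. It stands on four square legs, each 44×44 mm in cross-section, from z = 0 to the seat underside, each flush with a corner of the seat. Four stretchers, 44 mm wide and 18 mm tall, connect adjacent legs with their undersides at z = 126 mm, each running between the inner faces of the legs it joins and aligned with the legs' outer faces on the other axis.

The chair is on top of the table. Two stools sit around the table at the +y, +x sides.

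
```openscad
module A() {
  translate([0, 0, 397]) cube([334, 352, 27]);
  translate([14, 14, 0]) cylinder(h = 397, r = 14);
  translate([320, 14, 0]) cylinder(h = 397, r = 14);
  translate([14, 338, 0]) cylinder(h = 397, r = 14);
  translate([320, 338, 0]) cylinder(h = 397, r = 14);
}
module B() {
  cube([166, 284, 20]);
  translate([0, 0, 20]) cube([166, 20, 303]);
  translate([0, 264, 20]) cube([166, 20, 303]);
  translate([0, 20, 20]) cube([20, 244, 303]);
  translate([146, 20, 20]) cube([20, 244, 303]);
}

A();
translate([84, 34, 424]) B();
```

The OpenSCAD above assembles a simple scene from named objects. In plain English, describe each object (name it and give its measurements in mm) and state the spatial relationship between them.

A is a four-legged stool. The seat is 334×352 mm, 27 mm thick, top at z = 424 mm. It stands on four round legs, each 28 mm in diameter, from z = 0 to the seat underside, each leg's axis is inset half a diameter from the nearest pair of seat edges (so the leg's bounding box is flush with the corner).

B is an open storage box with external size 166×284×323 mm and wall thickness 20 mm (the base is also 20 mm thick). The base covers the whole footprint; the four walls stand on the base, with the y-facing walls full-width and the x-facing walls fitting between their inner faces.

The open box is on top of the stool, centred.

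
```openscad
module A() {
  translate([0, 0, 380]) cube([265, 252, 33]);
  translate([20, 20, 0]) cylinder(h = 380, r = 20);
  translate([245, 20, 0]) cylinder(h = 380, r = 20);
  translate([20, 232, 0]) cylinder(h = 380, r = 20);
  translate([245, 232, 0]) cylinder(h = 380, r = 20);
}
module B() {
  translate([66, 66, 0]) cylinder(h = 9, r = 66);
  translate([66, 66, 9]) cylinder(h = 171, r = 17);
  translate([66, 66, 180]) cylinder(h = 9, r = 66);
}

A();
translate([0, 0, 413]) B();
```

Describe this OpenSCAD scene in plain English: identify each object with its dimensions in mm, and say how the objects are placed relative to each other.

A is a simple wooden stool: a rectangular seat 265 mm (x) by 252 mm (y), 33 mm thick, top face at z = 413 mm, on four round legs, each 40 mm in diameter. The legs rest on z = 0, each leg's axis is inset half a diameter from the nearest pair of seat edges (so the leg's bounding box is flush with the corner).

B is a spool: two coaxial disc flanges of radius 66 mm and thickness 9 mm, joined by a core cylinder of radius 17 mm and height 171 mm. The lower flange rests on z = 0 and the three cylinders share a vertical axis.

The spool is on top of the stool.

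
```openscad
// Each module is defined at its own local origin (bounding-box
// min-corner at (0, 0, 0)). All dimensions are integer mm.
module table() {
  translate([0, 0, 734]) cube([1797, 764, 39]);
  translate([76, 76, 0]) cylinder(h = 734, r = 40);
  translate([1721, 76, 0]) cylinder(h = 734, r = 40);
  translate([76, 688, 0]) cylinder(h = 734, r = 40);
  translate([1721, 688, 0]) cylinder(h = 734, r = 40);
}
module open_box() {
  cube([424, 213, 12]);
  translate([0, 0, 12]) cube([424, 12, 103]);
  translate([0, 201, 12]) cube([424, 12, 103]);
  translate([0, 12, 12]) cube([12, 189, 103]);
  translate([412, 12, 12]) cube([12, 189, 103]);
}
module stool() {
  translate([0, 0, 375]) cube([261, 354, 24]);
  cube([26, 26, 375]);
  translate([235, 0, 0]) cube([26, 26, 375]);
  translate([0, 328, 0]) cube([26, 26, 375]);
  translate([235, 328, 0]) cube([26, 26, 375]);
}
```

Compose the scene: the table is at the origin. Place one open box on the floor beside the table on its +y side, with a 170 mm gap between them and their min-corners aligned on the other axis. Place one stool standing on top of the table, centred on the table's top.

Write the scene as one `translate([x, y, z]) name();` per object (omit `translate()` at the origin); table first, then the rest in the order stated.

table();
translate([0, 934, 0]) open_box();
translate([768, 205, 773]) stool();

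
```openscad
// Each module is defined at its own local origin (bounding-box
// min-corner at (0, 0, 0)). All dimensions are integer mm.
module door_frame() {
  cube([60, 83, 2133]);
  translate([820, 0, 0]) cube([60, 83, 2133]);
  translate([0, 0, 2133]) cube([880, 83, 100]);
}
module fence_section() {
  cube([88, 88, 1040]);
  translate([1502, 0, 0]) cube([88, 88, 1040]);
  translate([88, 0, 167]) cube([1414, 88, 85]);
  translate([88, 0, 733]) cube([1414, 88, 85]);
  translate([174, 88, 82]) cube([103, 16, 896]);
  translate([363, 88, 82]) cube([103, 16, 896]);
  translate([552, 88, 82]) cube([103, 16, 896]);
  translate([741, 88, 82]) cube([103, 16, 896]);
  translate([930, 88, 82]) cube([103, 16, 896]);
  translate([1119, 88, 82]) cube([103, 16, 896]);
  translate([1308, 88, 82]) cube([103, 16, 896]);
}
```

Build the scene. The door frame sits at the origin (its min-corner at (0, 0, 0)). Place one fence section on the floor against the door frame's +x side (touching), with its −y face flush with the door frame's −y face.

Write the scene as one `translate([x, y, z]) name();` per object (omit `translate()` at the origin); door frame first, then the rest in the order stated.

door_frame();
translate([880, 0, 0]) fence_section();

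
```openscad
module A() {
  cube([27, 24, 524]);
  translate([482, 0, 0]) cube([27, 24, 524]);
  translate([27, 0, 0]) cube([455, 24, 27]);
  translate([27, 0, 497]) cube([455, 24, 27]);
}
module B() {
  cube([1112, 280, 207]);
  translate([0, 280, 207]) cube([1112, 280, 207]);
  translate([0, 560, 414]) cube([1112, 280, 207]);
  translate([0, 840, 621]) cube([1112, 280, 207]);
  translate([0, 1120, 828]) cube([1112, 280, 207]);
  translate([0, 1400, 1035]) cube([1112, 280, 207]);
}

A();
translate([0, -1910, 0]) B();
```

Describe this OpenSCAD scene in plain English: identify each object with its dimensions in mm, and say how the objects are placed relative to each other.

A is a rectangular picture frame lying in the x–z plane (depth along y). The opening is 455 mm wide (x) by 470 mm tall (z), surrounded by a border 27 mm wide on all four sides. The frame is 24 mm deep and is made of two full-height vertical stiles with two horizontal rails fitted between them.

B is a run of 6 identical solid stair steps. Each tread is 1112×280 mm and each step block is 207 mm high. Step 1 rests on the floor; step k is offset from step 1 by (k−1)×280 mm in y and (k−1)×207 mm in z.

The staircase is on the floor beside the picture frame on its −y side.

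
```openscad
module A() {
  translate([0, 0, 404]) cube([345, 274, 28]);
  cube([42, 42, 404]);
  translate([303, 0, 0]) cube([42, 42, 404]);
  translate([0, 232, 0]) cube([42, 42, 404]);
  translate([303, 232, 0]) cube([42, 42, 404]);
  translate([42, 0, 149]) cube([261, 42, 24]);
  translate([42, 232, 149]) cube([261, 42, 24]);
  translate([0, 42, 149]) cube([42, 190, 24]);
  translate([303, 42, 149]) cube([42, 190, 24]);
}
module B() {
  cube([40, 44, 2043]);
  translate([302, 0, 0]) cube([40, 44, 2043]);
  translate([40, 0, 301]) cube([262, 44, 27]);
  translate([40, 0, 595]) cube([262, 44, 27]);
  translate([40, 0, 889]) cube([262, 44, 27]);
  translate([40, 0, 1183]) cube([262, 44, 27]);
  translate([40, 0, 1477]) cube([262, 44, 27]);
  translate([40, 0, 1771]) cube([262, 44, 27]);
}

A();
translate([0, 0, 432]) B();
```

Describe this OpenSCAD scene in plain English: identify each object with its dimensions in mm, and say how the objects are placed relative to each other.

A is a four-legged stool. The seat is a 345×274×28 mm slab whose top surface is at z = 432 mm; four square legs, each 42×42 mm in cross-section, run from the floor (z = 0) to the underside of the seat, each flush with a corner of the seat. Four stretchers, 42 mm wide and 24 mm tall, connect adjacent legs with their undersides at z = 149 mm, each running between the inner faces of the legs it joins and aligned with the legs' outer faces on the other axis.

B is a wooden ladder with two side rails of 40×44 mm section and 2043 mm height, set 342 mm apart overall. Between them run 6 rectangular rungs (44 mm deep, 27 mm thick), front faces flush with the rails' −y face. The bottom of the first rung is 301 mm above the floor and each subsequent rung is 294 mm higher than the one below.

The ladder is on top of the stool.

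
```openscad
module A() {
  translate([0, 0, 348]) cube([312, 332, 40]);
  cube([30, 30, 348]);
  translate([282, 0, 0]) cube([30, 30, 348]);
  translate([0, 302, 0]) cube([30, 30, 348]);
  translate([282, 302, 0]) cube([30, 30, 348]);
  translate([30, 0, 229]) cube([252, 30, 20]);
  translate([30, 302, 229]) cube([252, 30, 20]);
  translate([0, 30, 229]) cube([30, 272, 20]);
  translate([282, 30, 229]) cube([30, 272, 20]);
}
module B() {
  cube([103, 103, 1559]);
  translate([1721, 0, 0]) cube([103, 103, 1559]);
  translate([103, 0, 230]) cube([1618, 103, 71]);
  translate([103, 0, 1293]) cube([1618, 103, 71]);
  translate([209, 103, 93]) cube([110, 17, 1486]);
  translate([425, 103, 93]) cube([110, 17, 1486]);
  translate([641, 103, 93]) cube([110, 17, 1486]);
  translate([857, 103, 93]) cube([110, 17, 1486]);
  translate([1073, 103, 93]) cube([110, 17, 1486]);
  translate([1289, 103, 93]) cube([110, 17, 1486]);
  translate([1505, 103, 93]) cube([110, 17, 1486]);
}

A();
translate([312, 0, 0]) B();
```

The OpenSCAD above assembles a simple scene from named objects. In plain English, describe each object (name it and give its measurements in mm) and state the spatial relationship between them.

A is a simple wooden stool: a rectangular seat 312 mm (x) by 332 mm (y), 40 mm thick, top face at z = 388 mm, on four square legs, each 30×30 mm in cross-section. The legs rest on z = 0, each flush with a corner of the seat. Four stretchers, 30 mm wide and 20 mm tall, connect adjacent legs with their undersides at z = 229 mm, each running between the inner faces of the legs it joins and aligned with the legs' outer faces on the other axis.

B is a fence section. Two 103×103 mm posts, 1559 mm tall, stand on the floor with a clear span of 1618 mm between their inner faces. Two horizontal rails of 103×71 mm section span the gap between the posts with their undersides at z = 230 mm and z = 1293 mm, flush with the posts' −y face. 7 pickets, each 110 mm wide, 17 mm thick and 1486 mm tall, are fixed to the +y face of the rails with their bottoms at z = 93 mm, evenly spaced across the span with equal gaps (rounded down to the nearest mm) at the −x end and between each pair — any rounding remainder accumulates at the +x end.

The fence section is against the stool's +x side, with their −y faces flush.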